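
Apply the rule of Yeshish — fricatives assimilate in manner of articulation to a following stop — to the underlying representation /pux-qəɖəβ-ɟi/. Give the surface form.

[pukqəɖəbɟi]

The rule targets /x/ (voiceless velar fricative), which sits before the trigger /q/ (stop).
The voiceless velar stop is [k], so /x/ → [k].
At the second juncture, /β/ likewise becomes [b] adjacent to /ɟ/.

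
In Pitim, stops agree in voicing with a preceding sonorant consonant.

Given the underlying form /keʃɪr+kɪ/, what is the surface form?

[keʃɪrgɪ]

The rule targets /k/ (voiceless velar stop), which sits after the trigger /r/ (voiced).
The voiced velar stop is [g], so /k/ → [g].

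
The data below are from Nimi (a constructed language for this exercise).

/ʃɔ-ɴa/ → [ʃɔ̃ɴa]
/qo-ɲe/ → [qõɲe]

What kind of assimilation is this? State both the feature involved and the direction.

The vowel /ɔ/ surfaces as nasalised [ɔ̃] next to the following nasal /ɴ/ — it has acquired the [+nasal] feature of its neighbour.
The other form shows the same pattern: /o/ → [õ] before /ɲ/ — each time a vowel is nasalised next to a following nasal.
Because the conditioning nasal is to the right of the vowel that changes, the process is regressive (anticipatory).

regressive nasality assimilation (vowel nasalisation)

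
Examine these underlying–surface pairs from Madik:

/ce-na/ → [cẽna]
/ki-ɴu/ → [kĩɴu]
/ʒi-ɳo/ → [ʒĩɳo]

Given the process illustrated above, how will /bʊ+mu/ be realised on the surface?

The data show regressive nasality assimilation (vowel nasalisation): /e/ → [ẽ] before /n/; /i/ → [ĩ] before /ɴ/; /i/ → [ĩ] before /ɳ/ — a vowel is nasalised by an immediately following nasal consonant.
The vowel /ʊ/ is adjacent to the following nasal /m/, so it acquires [+nasal] and surfaces as [ʊ̃].

[bʊ̃mu]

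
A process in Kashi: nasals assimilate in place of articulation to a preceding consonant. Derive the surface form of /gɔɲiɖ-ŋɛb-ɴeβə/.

The rule targets /ŋ/ (voiced velar nasal), which sits after the trigger /ɖ/ (retroflex).
The voiced retroflex nasal is [ɳ], so /ŋ/ → [ɳ].
At the second juncture, /ɴ/ likewise becomes [m] adjacent to /b/.

[gɔɲiɖɳɛbmeβə]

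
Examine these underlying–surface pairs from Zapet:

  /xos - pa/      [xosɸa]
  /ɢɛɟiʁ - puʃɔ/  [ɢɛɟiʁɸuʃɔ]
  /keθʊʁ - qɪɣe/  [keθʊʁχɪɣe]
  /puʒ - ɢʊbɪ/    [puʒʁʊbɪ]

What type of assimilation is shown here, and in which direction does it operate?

Underlying /p/ is realised as [ɸ] next to /s/; /s/ itself does not change.
/p/ is a stop while /s/ is a fricative; the output [ɸ] is a fricative, matching the trigger — so the feature that spreads is manner.
Place and voice are unchanged, so the assimilation is partial, not total.
The other alternating forms pattern the same way: /p/ → [ɸ] after /ʁ/ (stop → fricative, matching a fricative); /q/ → [χ] after /ʁ/ (stop → fricative, matching a fricative); /ɢ/ → [ʁ] after /ʒ/ (stop → fricative, matching a fricative) — only manner changes, and always toward the preceding segment.
The trigger is the preceding segment, so the direction is progressive (perseverative).

progressive manner assimilation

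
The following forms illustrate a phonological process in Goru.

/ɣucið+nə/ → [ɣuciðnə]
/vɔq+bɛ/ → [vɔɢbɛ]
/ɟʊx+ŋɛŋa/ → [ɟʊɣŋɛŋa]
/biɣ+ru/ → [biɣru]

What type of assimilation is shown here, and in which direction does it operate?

regressive voicing assimilation

Underlying /q/ is realised as [ɢ] next to /b/; /b/ itself does not change.
/q/ is voiceless while /b/ is voiced; the output [ɢ] is voiced, matching the trigger — so the feature that spreads is voicing.
Place and manner are unchanged, so the assimilation is partial, not total.
The same holds elsewhere in the data: /x/ → [ɣ] before /ŋ/ (voiceless → voiced, matching voiced) — only voicing changes, and always toward the following segment.
No alternation appears in [ɣuciðnə], [biɣru]: there the adjacent consonants already agree in voicing (/ð/ and /n/ are both voiced; /ɣ/ and /r/ are both voiced), so these forms are consistent with the same rule.
The trigger is the following segment, so the direction is regressive (anticipatory).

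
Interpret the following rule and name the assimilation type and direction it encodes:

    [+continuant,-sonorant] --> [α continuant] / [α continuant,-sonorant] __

progressive manner assimilation

The shared variable α links the value of [continuant] on the target to that of the neighbouring obstruent. [continuant] distinguishes stops from fricatives — a manner-of-articulation feature — so this is manner assimilation.
The conditioning segment sits to the left of the focus bar, meaning the trigger precedes the segment that changes — progressive assimilation.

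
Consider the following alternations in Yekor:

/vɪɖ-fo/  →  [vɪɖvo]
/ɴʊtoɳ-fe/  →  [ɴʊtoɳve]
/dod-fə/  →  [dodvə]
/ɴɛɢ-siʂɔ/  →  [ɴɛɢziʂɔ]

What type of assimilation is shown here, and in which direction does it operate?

The segment that alternates is /f/, which surfaces as [v] when adjacent to /ɖ/.
/f/ is voiceless while /ɖ/ is voiced; the output [v] is voiced, matching the trigger — so the feature that spreads is voicing.
Place and manner are unchanged, so the assimilation is partial, not total.
Checking the remaining alternations: /f/ → [v] after /ɳ/ (voiceless → voiced, matching voiced); /f/ → [v] after /d/ (voiceless → voiced, matching voiced); /s/ → [z] after /ɢ/ (voiceless → voiced, matching voiced) — only voicing changes, and always toward the preceding segment.
The trigger is the preceding segment, so the direction is progressive (perseverative).

progressive voicing assimilation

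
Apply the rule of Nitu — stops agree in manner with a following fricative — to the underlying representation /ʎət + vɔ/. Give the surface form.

[ʎəsvɔ]

The rule targets /t/ (voiceless alveolar stop), which sits before the trigger /v/ (fricative).
Changing only its manner to fricative gives [s] — the voiceless alveolar fricative.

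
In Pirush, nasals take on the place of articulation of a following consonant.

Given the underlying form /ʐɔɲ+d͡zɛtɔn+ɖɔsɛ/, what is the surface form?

[ʐɔnd͡zɛtɔɳɖɔsɛ]

The rule targets /ɲ/ (voiced palatal nasal), which sits before the trigger /d͡z/ (alveolar).
A voiced alveolar nasal is [n], so the surface segment is [n].
At the second juncture, /n/ likewise becomes [ɳ] adjacent to /ɖ/.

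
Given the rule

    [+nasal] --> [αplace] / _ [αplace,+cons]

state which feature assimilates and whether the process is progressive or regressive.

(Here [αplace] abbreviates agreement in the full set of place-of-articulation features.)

The shared variable α links the value of the place features (abbreviated [place]) on the target to the same value on the neighbouring segment, so place is the feature that assimilates.
The conditioning segment sits to the right of the focus bar, meaning the trigger follows the segment that changes — regressive assimilation.

regressive place assimilation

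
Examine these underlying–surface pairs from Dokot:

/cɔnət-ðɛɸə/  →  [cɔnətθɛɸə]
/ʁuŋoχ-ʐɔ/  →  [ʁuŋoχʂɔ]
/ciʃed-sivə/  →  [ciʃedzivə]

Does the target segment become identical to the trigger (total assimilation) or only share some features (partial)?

Comparing underlying and surface forms, /ð/ → [θ] is the alternation; the neighbouring /t/ is constant.
/ð/ is voiced while /t/ is voiceless; the output [θ] is voiceless, matching the trigger — so the feature that spreads is voicing.
Place and manner are unchanged, so the assimilation is partial, not total.
The other alternating forms pattern the same way: /ʐ/ → [ʂ] after /χ/ (voiced → voiceless, matching voiceless); /s/ → [z] after /d/ (voiceless → voiced, matching voiced) — only voicing changes, and always toward the preceding segment.

partial assimilation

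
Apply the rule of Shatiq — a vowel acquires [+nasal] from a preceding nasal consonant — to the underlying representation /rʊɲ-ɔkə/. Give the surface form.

/ɔ/ sits next to the nasal /ɲ/ and is therefore nasalised to [ɔ̃].

[rʊɲɔ̃kə]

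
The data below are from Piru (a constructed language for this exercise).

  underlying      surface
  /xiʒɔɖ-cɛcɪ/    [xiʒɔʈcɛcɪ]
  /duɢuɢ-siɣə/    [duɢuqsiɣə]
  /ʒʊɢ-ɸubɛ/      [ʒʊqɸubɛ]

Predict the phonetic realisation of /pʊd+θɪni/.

[pʊtθɪni]

The data show regressive voicing assimilation: /ɖ/ → [ʈ] before /c/; /ɢ/ → [q] before /s/; /ɢ/ → [q] before /ɸ/. In each pair only voicing changes, matching the following consonant, while place and manner stay constant.
/d/ is a voiced alveolar stop. The following trigger /θ/ is voiceless, so /d/ must become voiceless as well.
A voiceless alveolar stop is [t], so the surface segment is [t].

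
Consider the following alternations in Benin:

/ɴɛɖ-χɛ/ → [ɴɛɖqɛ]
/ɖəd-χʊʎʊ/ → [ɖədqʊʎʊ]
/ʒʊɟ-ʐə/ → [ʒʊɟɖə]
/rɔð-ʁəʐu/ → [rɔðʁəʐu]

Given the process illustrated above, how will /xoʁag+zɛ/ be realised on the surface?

[xoʁagdɛ]

The data show progressive manner assimilation: /χ/ → [q] after /ɖ/; /χ/ → [q] after /d/; /ʐ/ → [ɖ] after /ɟ/. In each pair only manner changes, matching the preceding consonant, while place and voice stay constant.
Nothing changes in [rɔðʁəʐu]: there the adjacent consonants already agree in manner (/ʁ/ and /ð/ are both fricatives), so this form is consistent with the same rule.
The rule targets /z/ (voiced alveolar fricative), which sits after the trigger /g/ (stop).
A voiced alveolar stop is [d], so the surface segment is [d].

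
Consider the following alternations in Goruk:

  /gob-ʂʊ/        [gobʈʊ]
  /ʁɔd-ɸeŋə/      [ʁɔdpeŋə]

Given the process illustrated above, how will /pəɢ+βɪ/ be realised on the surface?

The data show progressive manner assimilation: /ʂ/ → [ʈ] after /b/; /ɸ/ → [p] after /d/. In each pair only manner changes, matching the preceding consonant, while place and voice stay constant.
The rule targets /β/ (voiced bilabial fricative), which sits after the trigger /ɢ/ (stop).
A voiced bilabial stop is [b], so the surface segment is [b].

[pəɢbɪ]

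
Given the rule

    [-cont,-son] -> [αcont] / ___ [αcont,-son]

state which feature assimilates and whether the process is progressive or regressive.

The rule copies [cont] (continuancy) from the environment onto the target stops; since [±cont] encodes the stop/fricative manner contrast, the assimilating dimension is manner.
The conditioning segment sits to the right of the focus bar, meaning the trigger follows the segment that changes — regressive assimilation.

regressive manner assimilation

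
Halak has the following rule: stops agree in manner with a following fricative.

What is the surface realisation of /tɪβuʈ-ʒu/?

The rule targets /ʈ/ (voiceless retroflex stop), which sits before the trigger /ʒ/ (fricative).
A voiceless retroflex fricative is [ʂ], so the surface segment is [ʂ].

[tɪβuʂʒu]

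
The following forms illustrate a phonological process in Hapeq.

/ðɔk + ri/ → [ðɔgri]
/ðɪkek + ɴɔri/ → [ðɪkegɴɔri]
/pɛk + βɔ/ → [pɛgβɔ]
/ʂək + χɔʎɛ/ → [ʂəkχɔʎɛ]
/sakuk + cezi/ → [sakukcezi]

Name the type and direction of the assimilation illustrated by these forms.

regressive voicing assimilation

Comparing underlying and surface forms, /k/ → [g] is the alternation; the neighbouring /r/ is constant.
/k/ is voiceless while /r/ is voiced; the output [g] is voiced, matching the trigger — so the feature that spreads is voicing.
Place and manner are unchanged, so the assimilation is partial, not total.
The other alternating forms pattern the same way: /k/ → [g] before /ɴ/ (voiceless → voiced, matching voiced); /k/ → [g] before /β/ (voiceless → voiced, matching voiced) — only voicing changes, and always toward the following segment.
No alternation appears in [ʂəkχɔʎɛ], [sakukcezi]: there the adjacent consonants already agree in voicing (/k/ and /χ/ are both voiceless; /k/ and /c/ are both voiceless), so these forms are consistent with the same rule.
Since the segment that changes precedes the conditioning segment, the assimilation is regressive.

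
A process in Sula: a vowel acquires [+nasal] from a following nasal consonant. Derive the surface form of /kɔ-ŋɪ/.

[kɔ̃ŋɪ]

/ɔ/ sits next to the nasal /ŋ/ and is therefore nasalised to [ɔ̃].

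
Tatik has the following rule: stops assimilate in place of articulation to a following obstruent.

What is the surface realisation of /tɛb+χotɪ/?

[tɛɢχotɪ]

/b/ is a voiced bilabial stop. The following trigger /χ/ is uvular, so /b/ must become uvular as well.
Changing only its place to uvular gives [ɢ] — the voiced uvular stop.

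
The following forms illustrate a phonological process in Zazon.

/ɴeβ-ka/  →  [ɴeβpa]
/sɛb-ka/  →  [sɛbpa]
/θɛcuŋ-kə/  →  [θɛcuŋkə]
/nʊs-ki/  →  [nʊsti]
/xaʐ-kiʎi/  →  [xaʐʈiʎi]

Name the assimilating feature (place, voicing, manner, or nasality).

Underlying /k/ is realised as [p] next to /β/; /β/ itself does not change.
/k/ is velar while /β/ is bilabial; the output [p] is bilabial, matching the trigger — so the feature that spreads is place.
Checking the remaining alternations: /k/ → [p] after /b/ (velar → bilabial, matching bilabial); /k/ → [t] after /s/ (velar → alveolar, matching alveolar); /k/ → [ʈ] after /ʐ/ (velar → retroflex, matching retroflex) — only place changes, and always toward the preceding segment.
Nothing changes in [θɛcuŋkə]: there the adjacent consonants already agree in place (/k/ and /ŋ/ are both velar), so this form is consistent with the same rule.

place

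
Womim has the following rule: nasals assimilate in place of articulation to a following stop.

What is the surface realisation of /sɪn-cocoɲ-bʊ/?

[sɪɲcocombʊ]

/n/ is a voiced alveolar nasal. The following trigger /c/ is palatal, so /n/ must become palatal as well.
The voiced palatal nasal is [ɲ], so /n/ → [ɲ].
The same rule applies at the second boundary: /ɲ/ → [m] next to /b/.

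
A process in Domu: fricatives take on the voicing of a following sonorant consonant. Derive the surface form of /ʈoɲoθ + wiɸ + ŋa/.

/θ/ is a voiceless dental fricative. The following trigger /w/ is voiced, so /θ/ must become voiced as well.
Changing only its voicing to voiced gives [ð] — the voiced dental fricative.
The same rule applies at the second boundary: /ɸ/ → [β] next to /ŋ/.

[ʈoɲoðwiβŋa]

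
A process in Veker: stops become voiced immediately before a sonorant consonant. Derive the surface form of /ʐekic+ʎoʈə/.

[ʐekiɟʎoʈə]

The rule targets /c/ (voiceless palatal stop), which sits before the trigger /ʎ/ (voiced).
The voiced palatal stop is [ɟ], so /c/ → [ɟ].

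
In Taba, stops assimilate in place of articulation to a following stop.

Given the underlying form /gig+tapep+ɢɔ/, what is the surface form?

[gidtapeqɢɔ]

The rule targets /g/ (voiced velar stop), which sits before the trigger /t/ (alveolar).
The voiced alveolar stop is [d], so /g/ → [d].
The same rule applies at the second boundary: /p/ → [q] next to /ɢ/.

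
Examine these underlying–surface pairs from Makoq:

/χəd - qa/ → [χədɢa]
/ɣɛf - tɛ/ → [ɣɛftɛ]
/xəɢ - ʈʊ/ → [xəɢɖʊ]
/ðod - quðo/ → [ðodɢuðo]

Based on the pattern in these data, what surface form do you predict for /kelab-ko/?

[kelabgo]

The data show progressive voicing assimilation: /q/ → [ɢ] after /d/; /ʈ/ → [ɖ] after /ɢ/. In each pair only voicing changes, matching the preceding consonant, while place and manner stay constant.
Nothing changes in [ɣɛftɛ]: there the adjacent consonants already agree in voicing (/t/ and /f/ are both voiceless), so this form is consistent with the same rule.
The rule targets /k/ (voiceless velar stop), which sits after the trigger /b/ (voiced).
Changing only its voicing to voiced gives [g] — the voiced velar stop.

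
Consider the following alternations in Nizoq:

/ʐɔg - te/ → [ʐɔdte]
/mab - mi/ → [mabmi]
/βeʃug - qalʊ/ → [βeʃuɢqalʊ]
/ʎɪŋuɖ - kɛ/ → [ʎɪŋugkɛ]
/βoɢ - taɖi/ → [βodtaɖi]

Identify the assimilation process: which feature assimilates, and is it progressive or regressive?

Underlying /g/ is realised as [d] next to /t/; /t/ itself does not change.
/g/ is velar while /t/ is alveolar; the output [d] is alveolar, matching the trigger — so the feature that spreads is place.
Manner and voice are unchanged, so the assimilation is partial, not total.
Checking the remaining alternations: /g/ → [ɢ] before /q/ (velar → uvular, matching uvular); /ɖ/ → [g] before /k/ (retroflex → velar, matching velar); /ɢ/ → [d] before /t/ (uvular → alveolar, matching alveolar) — only place changes, and always toward the following segment.
Nothing changes in [mabmi]: there the adjacent consonants already agree in place (/b/ and /m/ are both bilabial), so this form is consistent with the same rule.
Since the segment that changes precedes the conditioning segment, the assimilation is regressive.

regressive place assimilation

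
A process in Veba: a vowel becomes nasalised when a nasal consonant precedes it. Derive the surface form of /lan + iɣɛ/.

[lanĩɣɛ]

/i/ sits next to the nasal /n/ and is therefore nasalised to [ĩ].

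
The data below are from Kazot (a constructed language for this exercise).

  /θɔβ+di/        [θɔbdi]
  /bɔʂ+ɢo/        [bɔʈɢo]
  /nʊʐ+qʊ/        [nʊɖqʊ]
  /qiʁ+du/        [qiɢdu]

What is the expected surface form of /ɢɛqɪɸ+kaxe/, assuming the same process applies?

[ɢɛqɪpkaxe]

The data show regressive manner assimilation: /β/ → [b] before /d/; /ʂ/ → [ʈ] before /ɢ/; /ʐ/ → [ɖ] before /q/; /ʁ/ → [ɢ] before /d/. In each pair only manner changes, matching the following consonant, while place and voice stay constant.
/ɸ/ is a voiceless bilabial fricative. The following trigger /k/ is a stop, so /ɸ/ must become a stop as well.
A voiceless bilabial stop is [p], so the surface segment is [p].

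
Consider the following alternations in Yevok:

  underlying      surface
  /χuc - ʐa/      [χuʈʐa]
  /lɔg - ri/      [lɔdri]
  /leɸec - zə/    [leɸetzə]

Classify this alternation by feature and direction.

regressive place assimilation

Underlying /c/ is realised as [ʈ] next to /ʐ/; /ʐ/ itself does not change.
The change palatal → retroflex matches the place of the following /ʐ/, identifying this as place assimilation.
Manner and voice are unchanged, so the assimilation is partial, not total.
The same holds elsewhere in the data: /g/ → [d] before /r/ (velar → alveolar, matching alveolar); /c/ → [t] before /z/ (palatal → alveolar, matching alveolar) — only place changes, and always toward the following segment.
The trigger is the following segment, so the direction is regressive (anticipatory).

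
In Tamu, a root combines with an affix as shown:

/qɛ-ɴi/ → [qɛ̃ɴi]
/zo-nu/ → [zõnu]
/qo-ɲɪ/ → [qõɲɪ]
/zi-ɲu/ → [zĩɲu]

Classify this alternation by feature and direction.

regressive nasality assimilation (vowel nasalisation)

The vowel /ɛ/ surfaces as nasalised [ɛ̃] next to the following nasal /ɴ/ — it has acquired the [+nasal] feature of its neighbour.
The other forms show the same pattern: /o/ → [õ] before /n/; /o/ → [õ] before /ɲ/; /i/ → [ĩ] before /ɲ/ — each time a vowel is nasalised next to a following nasal.
Because the conditioning nasal is to the right of the vowel that changes, the process is regressive (anticipatory).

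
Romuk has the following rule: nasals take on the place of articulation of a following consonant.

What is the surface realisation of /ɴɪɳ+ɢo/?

The rule targets /ɳ/ (voiced retroflex nasal), which sits before the trigger /ɢ/ (uvular).
The voiced uvular nasal is [ɴ], so /ɳ/ → [ɴ].

[ɴɪɴɢo]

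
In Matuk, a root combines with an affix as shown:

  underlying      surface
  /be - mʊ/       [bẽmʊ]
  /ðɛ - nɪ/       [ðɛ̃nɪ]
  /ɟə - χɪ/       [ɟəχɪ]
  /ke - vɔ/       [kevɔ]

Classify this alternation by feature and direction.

regressive nasality assimilation (vowel nasalisation)

The vowel /e/ surfaces as nasalised [ẽ] next to the following nasal /m/ — it has acquired the [+nasal] feature of its neighbour.
Likewise in the remaining data: /ɛ/ → [ɛ̃] before /n/ — each time a vowel is nasalised next to a following nasal.
No change occurs in [ɟəχɪ], [kevɔ] because the vowel at the boundary is adjacent to an oral consonant, not a nasal (/ə/ next to /χ/; /e/ next to /v/).
Because the conditioning nasal is to the right of the vowel that changes, the process is regressive (anticipatory).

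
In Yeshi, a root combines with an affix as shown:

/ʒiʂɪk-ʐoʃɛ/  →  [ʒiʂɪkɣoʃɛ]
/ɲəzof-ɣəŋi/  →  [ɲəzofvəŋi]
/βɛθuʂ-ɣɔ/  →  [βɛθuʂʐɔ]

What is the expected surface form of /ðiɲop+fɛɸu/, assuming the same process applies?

The data show progressive place assimilation: /ʐ/ → [ɣ] after /k/; /ɣ/ → [v] after /f/; /ɣ/ → [ʐ] after /ʂ/. In each pair only place changes, matching the preceding consonant, while manner and voice stay constant.
/f/ is a voiceless labiodental fricative. The preceding trigger /p/ is bilabial, so /f/ must become bilabial as well.
Changing only its place to bilabial gives [ɸ] — the voiceless bilabial fricative.

[ðiɲopɸɛɸu]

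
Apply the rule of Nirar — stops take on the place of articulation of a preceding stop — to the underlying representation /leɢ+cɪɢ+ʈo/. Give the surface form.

/c/ is a voiceless palatal stop. The preceding trigger /ɢ/ is uvular, so /c/ must become uvular as well.
Changing only its place to uvular gives [q] — the voiceless uvular stop.
At the second juncture, /ʈ/ likewise becomes [q] adjacent to /ɢ/.

[leɢqɪɢqo]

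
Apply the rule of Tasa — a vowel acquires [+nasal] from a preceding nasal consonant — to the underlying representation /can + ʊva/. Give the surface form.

[canʊ̃va]

The vowel /ʊ/ is adjacent to the preceding nasal /n/, so it acquires [+nasal] and surfaces as [ʊ̃].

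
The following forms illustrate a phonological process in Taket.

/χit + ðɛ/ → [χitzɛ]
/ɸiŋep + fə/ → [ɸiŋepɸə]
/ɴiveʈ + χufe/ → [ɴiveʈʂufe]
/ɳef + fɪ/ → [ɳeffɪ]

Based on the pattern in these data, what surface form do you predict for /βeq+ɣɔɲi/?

[βeqʁɔɲi]

The data show progressive place assimilation: /ð/ → [z] after /t/; /f/ → [ɸ] after /p/; /χ/ → [ʂ] after /ʈ/. In each pair only place changes, matching the preceding consonant, while manner and voice stay constant.
Nothing changes in [ɳeffɪ]: there the adjacent consonants already agree in place (/f/ and /f/ are both labiodental), so this form is consistent with the same rule.
/ɣ/ is a voiced velar fricative. The preceding trigger /q/ is uvular, so /ɣ/ must become uvular as well.
The voiced uvular fricative is [ʁ], so /ɣ/ → [ʁ].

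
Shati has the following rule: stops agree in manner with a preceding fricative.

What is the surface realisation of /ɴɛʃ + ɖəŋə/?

[ɴɛʃʐəŋə]

The rule targets /ɖ/ (voiced retroflex stop), which sits after the trigger /ʃ/ (fricative).
Changing only its manner to fricative gives [ʐ] — the voiced retroflex fricative.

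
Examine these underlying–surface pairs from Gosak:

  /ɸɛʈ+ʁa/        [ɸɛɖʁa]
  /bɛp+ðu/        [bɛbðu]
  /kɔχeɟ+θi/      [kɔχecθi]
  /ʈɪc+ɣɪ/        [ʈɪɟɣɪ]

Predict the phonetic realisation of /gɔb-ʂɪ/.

The data show regressive voicing assimilation: /ʈ/ → [ɖ] before /ʁ/; /p/ → [b] before /ð/; /ɟ/ → [c] before /θ/; /c/ → [ɟ] before /ɣ/. In each pair only voicing changes, matching the following consonant, while place and manner stay constant.
/b/ is a voiced bilabial stop. The following trigger /ʂ/ is voiceless, so /b/ must become voiceless as well.
Changing only its voicing to voiceless gives [p] — the voiceless bilabial stop.

[gɔpʂɪ]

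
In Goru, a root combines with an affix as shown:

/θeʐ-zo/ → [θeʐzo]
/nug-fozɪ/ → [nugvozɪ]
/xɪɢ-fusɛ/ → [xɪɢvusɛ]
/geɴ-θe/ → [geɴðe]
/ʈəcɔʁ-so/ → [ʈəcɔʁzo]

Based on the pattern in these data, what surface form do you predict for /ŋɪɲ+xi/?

The data show progressive voicing assimilation: /f/ → [v] after /g/; /f/ → [v] after /ɢ/; /θ/ → [ð] after /ɴ/; /s/ → [z] after /ʁ/. In each pair only voicing changes, matching the preceding consonant, while place and manner stay constant.
Nothing changes in [θeʐzo]: there the adjacent consonants already agree in voicing (/z/ and /ʐ/ are both voiced), so this form is consistent with the same rule.
/x/ is a voiceless velar fricative. The preceding trigger /ɲ/ is voiced, so /x/ must become voiced as well.
Changing only its voicing to voiced gives [ɣ] — the voiced velar fricative.

[ŋɪɲɣi]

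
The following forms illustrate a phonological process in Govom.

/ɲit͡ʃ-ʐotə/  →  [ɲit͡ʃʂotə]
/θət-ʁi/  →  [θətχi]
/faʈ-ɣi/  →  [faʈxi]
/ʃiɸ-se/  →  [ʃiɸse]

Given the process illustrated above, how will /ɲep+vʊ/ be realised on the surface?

The data show progressive voicing assimilation: /ʐ/ → [ʂ] after /t͡ʃ/; /ʁ/ → [χ] after /t/; /ɣ/ → [x] after /ʈ/. In each pair only voicing changes, matching the preceding consonant, while place and manner stay constant.
Nothing changes in [ʃiɸse]: there the adjacent consonants already agree in voicing (/s/ and /ɸ/ are both voiceless), so this form is consistent with the same rule.
The rule targets /v/ (voiced labiodental fricative), which sits after the trigger /p/ (voiceless).
A voiceless labiodental fricative is [f], so the surface segment is [f].

[ɲepfʊ]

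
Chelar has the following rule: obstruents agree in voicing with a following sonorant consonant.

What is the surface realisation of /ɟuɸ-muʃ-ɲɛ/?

/ɸ/ is a voiceless bilabial fricative. The following trigger /m/ is voiced, so /ɸ/ must become voiced as well.
The voiced bilabial fricative is [β], so /ɸ/ → [β].
The same rule applies at the second boundary: /ʃ/ → [ʒ] next to /ɲ/.

[ɟuβmuʒɲɛ]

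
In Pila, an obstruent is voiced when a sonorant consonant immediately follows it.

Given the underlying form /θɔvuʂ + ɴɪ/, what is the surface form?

/ʂ/ is a voiceless retroflex fricative. The following trigger /ɴ/ is voiced, so /ʂ/ must become voiced as well.
A voiced retroflex fricative is [ʐ], so the surface segment is [ʐ].

[θɔvuʐɴɪ]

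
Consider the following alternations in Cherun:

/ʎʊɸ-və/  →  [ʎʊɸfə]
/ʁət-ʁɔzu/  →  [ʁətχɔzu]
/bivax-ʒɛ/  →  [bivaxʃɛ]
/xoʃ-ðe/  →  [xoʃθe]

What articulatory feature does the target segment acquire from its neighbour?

voicing

Comparing underlying and surface forms, /v/ → [f] is the alternation; the neighbouring /ɸ/ is constant.
/v/ is voiced while /ɸ/ is voiceless; the output [f] is voiceless, matching the trigger — so the feature that spreads is voicing.
Checking the remaining alternations: /ʁ/ → [χ] after /t/ (voiced → voiceless, matching voiceless); /ʒ/ → [ʃ] after /x/ (voiced → voiceless, matching voiceless); /ð/ → [θ] after /ʃ/ (voiced → voiceless, matching voiceless) — only voicing changes, and always toward the preceding segment.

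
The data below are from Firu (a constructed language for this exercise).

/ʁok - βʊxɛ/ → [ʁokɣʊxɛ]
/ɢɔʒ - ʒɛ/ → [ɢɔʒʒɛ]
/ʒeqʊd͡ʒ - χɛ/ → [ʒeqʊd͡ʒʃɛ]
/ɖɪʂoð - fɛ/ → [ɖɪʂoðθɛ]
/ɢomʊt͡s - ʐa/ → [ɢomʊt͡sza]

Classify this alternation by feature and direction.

The segment that alternates is /β/, which surfaces as [ɣ] when adjacent to /k/.
The change bilabial → velar matches the place of the preceding /k/, identifying this as place assimilation.
Manner and voice are unchanged, so the assimilation is partial, not total.
Checking the remaining alternations: /χ/ → [ʃ] after /d͡ʒ/ (uvular → postalveolar, matching postalveolar); /f/ → [θ] after /ð/ (labiodental → dental, matching dental); /ʐ/ → [z] after /t͡s/ (retroflex → alveolar, matching alveolar) — only place changes, and always toward the preceding segment.
Nothing changes in [ɢɔʒʒɛ]: there the adjacent consonants already agree in place (/ʒ/ and /ʒ/ are both postalveolar), so this form is consistent with the same rule.
The trigger is the preceding segment, so the direction is progressive (perseverative).

progressive place assimilation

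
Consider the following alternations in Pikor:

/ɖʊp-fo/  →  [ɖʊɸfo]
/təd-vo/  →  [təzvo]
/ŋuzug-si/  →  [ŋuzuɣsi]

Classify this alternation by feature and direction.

regressive manner assimilation

Underlying /p/ is realised as [ɸ] next to /f/; /f/ itself does not change.
The change stop → fricative matches the manner of the following /f/, identifying this as manner assimilation.
Place and voice are unchanged, so the assimilation is partial, not total.
The same holds elsewhere in the data: /d/ → [z] before /v/ (stop → fricative, matching a fricative); /g/ → [ɣ] before /s/ (stop → fricative, matching a fricative) — only manner changes, and always toward the following segment.
Since the segment that changes precedes the conditioning segment, the assimilation is regressive.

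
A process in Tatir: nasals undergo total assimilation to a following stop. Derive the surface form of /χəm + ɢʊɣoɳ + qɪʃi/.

[χəɢɢʊɣoqqɪʃi]

/m/ is the segment targeted by the rule; it sits immediately before /ɢ/, so it assimilates completely and surfaces as [ɢ].
The same rule applies at the second boundary: /ɳ/ → [q] next to /q/.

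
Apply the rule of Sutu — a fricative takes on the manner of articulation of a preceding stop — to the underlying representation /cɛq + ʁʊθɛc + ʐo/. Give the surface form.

[cɛqɢʊθɛcɖo]

The rule targets /ʁ/ (voiced uvular fricative), which sits after the trigger /q/ (stop).
The voiced uvular stop is [ɢ], so /ʁ/ → [ɢ].
At the second juncture, /ʐ/ likewise becomes [ɖ] adjacent to /c/.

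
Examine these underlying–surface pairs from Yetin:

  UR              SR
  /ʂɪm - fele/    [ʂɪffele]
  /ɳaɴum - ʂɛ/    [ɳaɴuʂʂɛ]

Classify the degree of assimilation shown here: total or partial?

The segment that alternates is /m/, which surfaces as [f] when adjacent to /f/.
The output [f] is identical to the trigger /f/ — every feature (place, manner, voicing) has been copied — so this is total assimilation.
The remaining alternation confirms this: /m/ → [ʂ] before /ʂ/ — in each case the output is a copy of the following consonant.

total assimilation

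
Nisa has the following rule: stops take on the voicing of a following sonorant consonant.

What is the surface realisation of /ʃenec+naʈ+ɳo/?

/c/ is a voiceless palatal stop. The following trigger /n/ is voiced, so /c/ must become voiced as well.
A voiced palatal stop is [ɟ], so the surface segment is [ɟ].
At the second juncture, /ʈ/ likewise becomes [ɖ] adjacent to /ɳ/.

[ʃeneɟnaɖɳo]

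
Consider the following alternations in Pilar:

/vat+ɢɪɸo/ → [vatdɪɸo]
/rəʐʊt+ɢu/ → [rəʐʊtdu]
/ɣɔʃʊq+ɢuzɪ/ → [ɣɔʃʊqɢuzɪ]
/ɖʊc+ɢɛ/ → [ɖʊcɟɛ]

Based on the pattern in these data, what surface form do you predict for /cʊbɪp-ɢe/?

The data show progressive place assimilation: /ɢ/ → [d] after /t/; /ɢ/ → [ɟ] after /c/. In each pair only place changes, matching the preceding consonant, while manner and voice stay constant.
Nothing changes in [ɣɔʃʊqɢuzɪ]: there the adjacent consonants already agree in place (/ɢ/ and /q/ are both uvular), so this form is consistent with the same rule.
The rule targets /ɢ/ (voiced uvular stop), which sits after the trigger /p/ (bilabial).
The voiced bilabial stop is [b], so /ɢ/ → [b].

[cʊbɪpbe]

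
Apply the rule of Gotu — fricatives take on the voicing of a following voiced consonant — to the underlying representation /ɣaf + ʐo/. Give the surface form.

The rule targets /f/ (voiceless labiodental fricative), which sits before the trigger /ʐ/ (voiced).
The voiced labiodental fricative is [v], so /f/ → [v].

[ɣavʐo]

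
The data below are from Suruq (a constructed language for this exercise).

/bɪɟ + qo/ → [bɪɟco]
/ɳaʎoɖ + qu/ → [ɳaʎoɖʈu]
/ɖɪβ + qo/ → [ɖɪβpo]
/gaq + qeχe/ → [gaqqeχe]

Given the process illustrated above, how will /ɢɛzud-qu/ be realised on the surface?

[ɢɛzudtu]

The data show progressive place assimilation: /q/ → [c] after /ɟ/; /q/ → [ʈ] after /ɖ/; /q/ → [p] after /β/. In each pair only place changes, matching the preceding consonant, while manner and voice stay constant.
No alternation appears in [gaqqeχe]: there the adjacent consonants already agree in place (/q/ and /q/ are both uvular), so this form is consistent with the same rule.
The rule targets /q/ (voiceless uvular stop), which sits after the trigger /d/ (alveolar).
The voiceless alveolar stop is [t], so /q/ → [t].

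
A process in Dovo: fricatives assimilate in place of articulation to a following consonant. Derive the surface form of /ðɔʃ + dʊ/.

/ʃ/ is a voiceless postalveolar fricative. The following trigger /d/ is alveolar, so /ʃ/ must become alveolar as well.
The voiceless alveolar fricative is [s], so /ʃ/ → [s].

[ðɔsdʊ]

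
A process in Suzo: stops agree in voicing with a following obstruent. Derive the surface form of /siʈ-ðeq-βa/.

[siɖðeɢβa]

The rule targets /ʈ/ (voiceless retroflex stop), which sits before the trigger /ð/ (voiced).
The voiced retroflex stop is [ɖ], so /ʈ/ → [ɖ].
At the second juncture, /q/ likewise becomes [ɢ] adjacent to /β/.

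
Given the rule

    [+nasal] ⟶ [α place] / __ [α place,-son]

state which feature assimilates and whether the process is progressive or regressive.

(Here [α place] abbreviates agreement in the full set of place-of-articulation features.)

regressive place assimilation

The rule copies the place features (abbreviated [place]) from the environment onto the target, so the assimilating feature is place.
The conditioning segment sits to the right of the focus bar, meaning the trigger follows the segment that changes — regressive assimilation.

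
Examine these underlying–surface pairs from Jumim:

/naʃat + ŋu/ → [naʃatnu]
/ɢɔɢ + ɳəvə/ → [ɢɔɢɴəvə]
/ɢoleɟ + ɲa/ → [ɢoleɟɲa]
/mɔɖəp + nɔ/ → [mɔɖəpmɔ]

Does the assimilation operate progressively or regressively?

Comparing underlying and surface forms, /ŋ/ → [n] is the alternation; the neighbouring /t/ is constant.
The change velar → alveolar matches the place of the preceding /t/, identifying this as place assimilation.
The other alternating forms pattern the same way: /ɳ/ → [ɴ] after /ɢ/ (retroflex → uvular, matching uvular); /n/ → [m] after /p/ (alveolar → bilabial, matching bilabial) — only place changes, and always toward the preceding segment.
No alternation appears in [ɢoleɟɲa]: there the adjacent consonants already agree in place (/ɲ/ and /ɟ/ are both palatal), so this form is consistent with the same rule.
Since the segment that changes follows the conditioning segment, the assimilation is progressive.

progressive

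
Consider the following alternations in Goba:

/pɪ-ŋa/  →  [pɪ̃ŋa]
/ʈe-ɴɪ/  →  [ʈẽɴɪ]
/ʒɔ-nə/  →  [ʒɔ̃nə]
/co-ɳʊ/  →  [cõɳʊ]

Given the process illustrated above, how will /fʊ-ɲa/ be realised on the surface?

The data show regressive nasality assimilation (vowel nasalisation): /ɪ/ → [ɪ̃] before /ŋ/; /e/ → [ẽ] before /ɴ/; /ɔ/ → [ɔ̃] before /n/; /o/ → [õ] before /ɳ/ — a vowel is nasalised by an immediately following nasal consonant.
The vowel /ʊ/ is adjacent to the following nasal /ɲ/, so it acquires [+nasal] and surfaces as [ʊ̃].

[fʊ̃ɲa]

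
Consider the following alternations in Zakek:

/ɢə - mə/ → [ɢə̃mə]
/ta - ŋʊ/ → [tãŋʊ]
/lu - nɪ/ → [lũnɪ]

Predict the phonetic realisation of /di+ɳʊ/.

The data show regressive nasality assimilation (vowel nasalisation): /ə/ → [ə̃] before /m/; /a/ → [ã] before /ŋ/; /u/ → [ũ] before /n/ — a vowel is nasalised by an immediately following nasal consonant.
/i/ sits next to the nasal /ɳ/ and is therefore nasalised to [ĩ].

[dĩɳʊ]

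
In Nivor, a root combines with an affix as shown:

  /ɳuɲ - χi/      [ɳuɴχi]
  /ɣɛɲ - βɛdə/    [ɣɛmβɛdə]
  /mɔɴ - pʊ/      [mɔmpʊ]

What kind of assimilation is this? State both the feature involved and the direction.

regressive place assimilation

The segment that alternates is /ɲ/, which surfaces as [ɴ] when adjacent to /χ/.
The change palatal → uvular matches the place of the following /χ/, identifying this as place assimilation.
Manner and voice are unchanged, so the assimilation is partial, not total.
The same holds elsewhere in the data: /ɲ/ → [m] before /β/ (palatal → bilabial, matching bilabial); /ɴ/ → [m] before /p/ (uvular → bilabial, matching bilabial) — only place changes, and always toward the following segment.
The trigger is the following segment, so the direction is regressive (anticipatory).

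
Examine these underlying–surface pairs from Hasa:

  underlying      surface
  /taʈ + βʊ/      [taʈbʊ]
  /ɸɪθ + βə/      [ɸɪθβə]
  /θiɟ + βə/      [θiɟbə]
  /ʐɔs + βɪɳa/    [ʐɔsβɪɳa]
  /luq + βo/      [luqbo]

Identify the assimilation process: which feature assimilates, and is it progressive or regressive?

Comparing underlying and surface forms, /β/ → [b] is the alternation; the neighbouring /ʈ/ is constant.
The change fricative → stop matches the manner of the preceding /ʈ/, identifying this as manner assimilation.
Place and voice are unchanged, so the assimilation is partial, not total.
Checking the remaining alternations: /β/ → [b] after /ɟ/ (fricative → stop, matching a stop); /β/ → [b] after /q/ (fricative → stop, matching a stop) — only manner changes, and always toward the preceding segment.
No alternation appears in [ɸɪθβə], [ʐɔsβɪɳa]: there the adjacent consonants already agree in manner (/β/ and /θ/ are both fricatives; /β/ and /s/ are both fricatives), so these forms are consistent with the same rule.
The trigger is the preceding segment, so the direction is progressive (perseverative).

progressive manner assimilation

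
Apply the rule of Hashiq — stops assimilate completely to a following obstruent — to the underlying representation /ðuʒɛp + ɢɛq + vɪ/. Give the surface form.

[ðuʒɛɢɢɛvvɪ]

/p/ is the segment targeted by the rule; it sits immediately before /ɢ/, so it assimilates completely and surfaces as [ɢ].
At the second juncture, /q/ likewise becomes [v] adjacent to /v/.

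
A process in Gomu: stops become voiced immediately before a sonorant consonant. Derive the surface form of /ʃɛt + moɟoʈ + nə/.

[ʃɛdmoɟoɖnə]

/t/ is a voiceless alveolar stop. The following trigger /m/ is voiced, so /t/ must become voiced as well.
The voiced alveolar stop is [d], so /t/ → [d].
The same rule applies at the second boundary: /ʈ/ → [ɖ] next to /n/.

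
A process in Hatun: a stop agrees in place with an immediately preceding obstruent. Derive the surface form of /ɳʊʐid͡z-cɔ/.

[ɳʊʐid͡ztɔ]

/c/ is a voiceless palatal stop. The preceding trigger /d͡z/ is alveolar, so /c/ must become alveolar as well.
Changing only its place to alveolar gives [t] — the voiceless alveolar stop.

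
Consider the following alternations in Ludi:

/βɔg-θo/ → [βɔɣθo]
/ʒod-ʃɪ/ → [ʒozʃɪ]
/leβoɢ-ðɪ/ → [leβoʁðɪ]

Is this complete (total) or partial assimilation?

Comparing underlying and surface forms, /g/ → [ɣ] is the alternation; the neighbouring /θ/ is constant.
/g/ is a stop while /θ/ is a fricative; the output [ɣ] is a fricative, matching the trigger — so the feature that spreads is manner.
Place and voice are unchanged, so the assimilation is partial, not total.
The other alternating forms pattern the same way: /d/ → [z] before /ʃ/ (stop → fricative, matching a fricative); /ɢ/ → [ʁ] before /ð/ (stop → fricative, matching a fricative) — only manner changes, and always toward the following segment.

partial assimilation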